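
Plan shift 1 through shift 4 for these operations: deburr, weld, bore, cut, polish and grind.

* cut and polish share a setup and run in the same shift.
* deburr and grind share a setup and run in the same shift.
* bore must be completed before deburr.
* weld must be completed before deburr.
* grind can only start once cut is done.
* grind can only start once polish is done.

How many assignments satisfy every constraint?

Splitting on deburr: it can be shift 2 (1), shift 3 (8), shift 4 (27). Listing each branch's schedules as (weld, bore, cut, polish, grind) by shift number:
deburr=shift 2: (1,1,1,1,2) — 1.
deburr=shift 3: (1,1,1,1,3) (1,1,2,2,3) (1,2,1,1,3) (1,2,2,2,3) (2,1,1,1,3) (2,1,2,2,3) (2,2,1,1,3) (2,2,2,2,3) — 8.
deburr=shift 4: (1,1,1,1,4) (1,1,2,2,4) (1,1,3,3,4) (1,2,1,1,4) (1,2,2,2,4) (1,2,3,3,4) (1,3,1,1,4) (1,3,2,2,4) (1,3,3,3,4) (2,1,1,1,4) (2,1,2,2,4) (2,1,3,3,4) (2,2,1,1,4) (2,2,2,2,4) (2,2,3,3,4) (2,3,1,1,4) (2,3,2,2,4) (2,3,3,3,4) (3,1,1,1,4) (3,1,2,2,4) (3,1,3,3,4) (3,2,1,1,4) (3,2,2,2,4) (3,2,3,3,4) (3,3,1,1,4) (3,3,2,2,4) (3,3,3,3,4) — 27.
Summing: 1 + 8 + 27 = 36.

36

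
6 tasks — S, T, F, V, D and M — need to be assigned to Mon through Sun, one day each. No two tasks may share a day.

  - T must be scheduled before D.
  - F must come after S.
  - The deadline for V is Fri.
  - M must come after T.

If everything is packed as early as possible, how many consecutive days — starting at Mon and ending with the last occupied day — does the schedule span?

The precedence chain requires at least 2 distinct days.
With at most 1 per day and 6 tasks, at least 6 days are needed.
6 works (last occupied day: Sat): for example V -> Mon, T -> Tue, S -> Wed, D -> Fri, M -> Sat, F -> Thu.

6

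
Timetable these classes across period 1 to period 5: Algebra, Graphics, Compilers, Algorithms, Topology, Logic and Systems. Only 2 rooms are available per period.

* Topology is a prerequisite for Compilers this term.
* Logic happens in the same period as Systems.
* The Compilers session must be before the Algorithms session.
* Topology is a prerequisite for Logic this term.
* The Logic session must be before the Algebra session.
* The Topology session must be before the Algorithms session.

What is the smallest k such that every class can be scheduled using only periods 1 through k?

The precedence chain requires at least 3 distinct periods.
With at most 2 per period and 7 classes, at least 4 periods are needed.
4 works (last occupied period: period 4): for example Systems=period 3, Compilers=period 2, Algebra=period 4, Logic=period 3, Algorithms=period 4, Graphics=period 1, Topology=period 1.

4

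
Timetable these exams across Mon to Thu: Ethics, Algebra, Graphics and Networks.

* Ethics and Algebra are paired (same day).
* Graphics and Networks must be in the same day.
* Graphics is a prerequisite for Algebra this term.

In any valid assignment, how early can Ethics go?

Ethics must be in the same day as Algebra, which can't be before Tue, so Ethics is at least Tue.
Ethics at Tue is achievable: Algebra -> Tue, Graphics -> Mon, Networks -> Mon, Ethics -> Tue.

Tue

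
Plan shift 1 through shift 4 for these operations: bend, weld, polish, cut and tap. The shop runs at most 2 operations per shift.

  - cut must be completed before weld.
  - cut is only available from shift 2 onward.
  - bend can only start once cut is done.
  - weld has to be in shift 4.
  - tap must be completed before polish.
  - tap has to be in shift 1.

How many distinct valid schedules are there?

7

Splitting on bend: it can be shift 3 (3), shift 4 (4). Listing each branch's schedules as (weld, polish, cut, tap) by shift number:
bend=shift 3: (4,2,2,1) (4,3,2,1) (4,4,2,1) — 3.
bend=shift 4: (4,2,2,1) (4,2,3,1) (4,3,2,1) (4,3,3,1) — 4.
Summing: 3 + 4 = 7.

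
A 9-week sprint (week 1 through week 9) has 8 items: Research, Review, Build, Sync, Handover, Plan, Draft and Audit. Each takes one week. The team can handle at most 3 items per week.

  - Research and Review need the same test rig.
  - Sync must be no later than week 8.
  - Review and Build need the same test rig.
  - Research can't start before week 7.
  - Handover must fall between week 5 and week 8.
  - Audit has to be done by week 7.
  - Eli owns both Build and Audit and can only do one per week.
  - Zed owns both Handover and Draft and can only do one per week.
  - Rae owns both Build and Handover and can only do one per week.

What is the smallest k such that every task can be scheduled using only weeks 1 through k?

With at most 3 per week and 8 tasks, at least 3 weeks are needed.
Research can't be placed before week 7, so the schedule must run through at least week 7.
7 works (last occupied week: week 7): for example Build -> week 2; Plan -> week 1; Handover -> week 5; Sync -> week 1; Draft -> week 2; Review -> week 1; Research -> week 7; Audit -> week 3.

7 weeks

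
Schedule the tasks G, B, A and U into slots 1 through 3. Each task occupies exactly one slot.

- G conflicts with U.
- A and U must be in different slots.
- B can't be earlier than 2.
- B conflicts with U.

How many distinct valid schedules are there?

16

Splitting on G: it can be 1 (4), 2 (6), 3 (6). Listing each branch's schedules as (B, A, U):
G=1: (2,1,3) (2,2,3) (3,1,2) (3,3,2) — 4.
G=2: (2,1,3) (2,2,1) (2,2,3) (2,3,1) (3,2,1) (3,3,1) — 6.
G=3: (2,2,1) (2,3,1) (3,1,2) (3,2,1) (3,3,1) (3,3,2) — 6.
Summing: 4 + 6 + 6 = 16.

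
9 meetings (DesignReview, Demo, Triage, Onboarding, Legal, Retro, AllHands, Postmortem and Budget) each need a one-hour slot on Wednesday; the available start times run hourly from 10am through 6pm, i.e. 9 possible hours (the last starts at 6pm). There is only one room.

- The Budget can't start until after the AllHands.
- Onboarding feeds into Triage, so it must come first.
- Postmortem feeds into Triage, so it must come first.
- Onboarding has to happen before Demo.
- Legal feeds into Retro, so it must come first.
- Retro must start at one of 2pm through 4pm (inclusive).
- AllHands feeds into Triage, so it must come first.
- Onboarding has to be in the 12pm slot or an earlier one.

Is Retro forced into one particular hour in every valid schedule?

Retro can be 2pm (e.g. Triage=3pm, DesignReview=6pm, Postmortem=1pm, Retro=2pm, Legal=12pm, AllHands=11am, Demo=4pm, Budget=5pm, Onboarding=10am) or 3pm (e.g. Retro -> 3pm, Triage -> 1pm, Postmortem -> 12pm, Budget -> 5pm, Onboarding -> 10am, DesignReview -> 6pm, Demo -> 4pm, Legal -> 2pm, AllHands -> 11am).

No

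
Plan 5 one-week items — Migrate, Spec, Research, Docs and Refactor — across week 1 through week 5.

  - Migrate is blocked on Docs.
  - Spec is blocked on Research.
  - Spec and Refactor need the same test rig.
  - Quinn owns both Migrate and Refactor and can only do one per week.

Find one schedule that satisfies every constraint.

Spec in week 2; Research in week 1; Docs in week 1; Refactor in week 1; Migrate in week 2

Checking: Research(week 1) before Spec(week 2); Docs(week 1) before Migrate(week 2); Migrate(week 2) != Refactor(week 1); Spec(week 2) != Refactor(week 1).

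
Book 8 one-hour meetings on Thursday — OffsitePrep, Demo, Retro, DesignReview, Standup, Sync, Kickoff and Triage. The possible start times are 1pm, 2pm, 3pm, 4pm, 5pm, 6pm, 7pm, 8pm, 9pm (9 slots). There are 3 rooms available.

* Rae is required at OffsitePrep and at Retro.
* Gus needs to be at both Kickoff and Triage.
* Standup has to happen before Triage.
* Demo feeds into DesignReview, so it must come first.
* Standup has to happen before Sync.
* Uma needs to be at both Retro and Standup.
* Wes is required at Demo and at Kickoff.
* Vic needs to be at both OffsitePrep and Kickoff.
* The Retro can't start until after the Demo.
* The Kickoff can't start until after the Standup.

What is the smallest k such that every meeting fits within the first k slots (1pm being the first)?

The precedence chain requires at least 2 distinct slots.
With at most 3 per slot and 8 meetings, at least 3 slots are needed.
3 works (last occupied slot: 3pm): for example Triage -> 3pm, Kickoff -> 2pm, OffsitePrep -> 1pm, DesignReview -> 2pm, Standup -> 1pm, Demo -> 1pm, Retro -> 2pm, Sync -> 3pm.

3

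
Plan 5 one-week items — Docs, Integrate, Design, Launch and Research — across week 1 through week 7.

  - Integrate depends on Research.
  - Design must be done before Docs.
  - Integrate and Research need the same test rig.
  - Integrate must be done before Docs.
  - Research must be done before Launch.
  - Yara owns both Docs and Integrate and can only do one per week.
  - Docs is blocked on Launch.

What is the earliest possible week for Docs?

Precedence pushes Docs to at least week 3.
Docs at week 3 is achievable: Research=week 1; Docs=week 3; Integrate=week 2; Launch=week 2; Design=week 1.

week 3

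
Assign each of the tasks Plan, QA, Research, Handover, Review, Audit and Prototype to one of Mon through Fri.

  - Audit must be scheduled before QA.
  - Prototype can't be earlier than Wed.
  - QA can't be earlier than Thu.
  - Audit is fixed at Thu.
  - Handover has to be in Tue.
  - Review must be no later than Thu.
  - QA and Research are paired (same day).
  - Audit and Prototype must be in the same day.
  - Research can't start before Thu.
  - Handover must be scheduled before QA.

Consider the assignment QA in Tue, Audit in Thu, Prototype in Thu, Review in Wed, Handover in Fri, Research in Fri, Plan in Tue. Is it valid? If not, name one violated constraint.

Invalid. Handover must be scheduled before QA.

QA and Research are paired (same day) — violated.
Audit must be scheduled before QA — violated.
Research can't start before Thu — holds.
Handover has to be in Tue — violated.
QA can't be earlier than Thu — violated.
Audit is fixed at Thu — holds.
Review must be no later than Thu — holds.
Handover must be scheduled before QA — violated.
Prototype can't be earlier than Wed — holds.
Audit and Prototype must be in the same day — holds.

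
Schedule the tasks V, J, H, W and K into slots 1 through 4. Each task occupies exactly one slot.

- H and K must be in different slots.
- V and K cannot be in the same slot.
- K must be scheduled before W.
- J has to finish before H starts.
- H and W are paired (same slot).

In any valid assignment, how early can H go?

2

Precedence pushes H to at least 2.
H at 2 is achievable: H=2; V=2; J=1; K=1; W=2.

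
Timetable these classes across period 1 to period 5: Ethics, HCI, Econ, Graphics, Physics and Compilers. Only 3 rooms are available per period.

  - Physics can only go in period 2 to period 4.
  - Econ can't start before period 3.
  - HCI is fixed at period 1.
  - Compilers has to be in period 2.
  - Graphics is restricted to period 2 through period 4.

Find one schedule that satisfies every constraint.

Compilers in period 2, Physics in period 2, HCI in period 1, Graphics in period 2, Ethics in period 1, Econ in period 3

Checking: Physics=period 2 in [period 2,period 4]; Compilers=period 2 in [period 2,period 2]; Econ=period 3 in [period 3,period 5]; Graphics=period 2 in [period 2,period 4]; HCI=period 1 in [period 1,period 1]; max 3 per period (cap 3).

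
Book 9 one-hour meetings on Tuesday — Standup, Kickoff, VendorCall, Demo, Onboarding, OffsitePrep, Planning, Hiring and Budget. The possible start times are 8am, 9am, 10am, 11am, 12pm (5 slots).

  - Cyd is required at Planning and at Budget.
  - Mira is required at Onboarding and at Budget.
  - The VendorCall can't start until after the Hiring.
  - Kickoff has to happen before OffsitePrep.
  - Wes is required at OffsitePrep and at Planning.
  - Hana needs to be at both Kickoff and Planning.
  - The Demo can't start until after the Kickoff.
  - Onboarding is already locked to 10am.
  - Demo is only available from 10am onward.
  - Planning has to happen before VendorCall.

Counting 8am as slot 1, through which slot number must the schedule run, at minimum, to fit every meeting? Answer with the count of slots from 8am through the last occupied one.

The precedence chain requires at least 2 distinct slots.
Demo can't be placed before 10am — that is slot 3 counting from 8am — so the schedule must run through at least 3 slots.
3 works (last occupied slot: 10am): for example Hiring in 8am, Onboarding in 10am, OffsitePrep in 10am, Standup in 8am, Kickoff in 8am, Demo in 10am, VendorCall in 10am, Planning in 9am, Budget in 8am.

3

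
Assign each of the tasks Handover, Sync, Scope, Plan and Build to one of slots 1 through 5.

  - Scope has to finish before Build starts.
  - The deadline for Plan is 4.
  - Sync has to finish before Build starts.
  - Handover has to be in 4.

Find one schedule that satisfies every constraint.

Sync -> 1; Handover -> 4; Build -> 2; Scope -> 1; Plan -> 1

Checking: Sync(1) before Build(2); Scope(1) before Build(2); Plan=1 in [1,4]; Handover=4 in [4,4].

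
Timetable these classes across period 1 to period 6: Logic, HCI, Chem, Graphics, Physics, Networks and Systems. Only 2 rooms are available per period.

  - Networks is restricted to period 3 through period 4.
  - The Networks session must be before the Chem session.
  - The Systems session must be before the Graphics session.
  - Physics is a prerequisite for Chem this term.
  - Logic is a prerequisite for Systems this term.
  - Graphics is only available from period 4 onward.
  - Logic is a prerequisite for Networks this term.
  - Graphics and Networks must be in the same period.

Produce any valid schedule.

Networks -> period 4, HCI -> period 2, Chem -> period 5, Graphics -> period 4, Logic -> period 1, Systems -> period 2, Physics -> period 1

Checking: Networks(period 4) before Chem(period 5); Systems(period 2) before Graphics(period 4); Physics(period 1) before Chem(period 5); Logic(period 1) before Systems(period 2); Logic(period 1) before Networks(period 4); Graphics = Networks = period 4; Networks=period 4 in [period 3,period 4]; Graphics=period 4 in [period 4,period 6]; max 2 per period (cap 2).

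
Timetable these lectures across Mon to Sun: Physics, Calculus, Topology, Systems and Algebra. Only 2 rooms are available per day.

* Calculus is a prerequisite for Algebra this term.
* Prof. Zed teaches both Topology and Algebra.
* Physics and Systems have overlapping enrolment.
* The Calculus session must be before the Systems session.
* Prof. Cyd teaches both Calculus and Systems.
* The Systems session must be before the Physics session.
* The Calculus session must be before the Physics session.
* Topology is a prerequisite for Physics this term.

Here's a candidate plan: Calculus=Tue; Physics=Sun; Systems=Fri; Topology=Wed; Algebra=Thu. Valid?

Yes

Prof. Cyd teaches both Calculus and Systems — holds.
Topology is a prerequisite for Physics this term — holds.
Only 2 rooms are available per day — holds.
The Systems session must be before the Physics session — holds.
Calculus is a prerequisite for Algebra this term — holds.
The Calculus session must be before the Physics session — holds.
Prof. Zed teaches both Topology and Algebra — holds.
Physics and Systems have overlapping enrolment — holds.
The Calculus session must be before the Systems session — holds.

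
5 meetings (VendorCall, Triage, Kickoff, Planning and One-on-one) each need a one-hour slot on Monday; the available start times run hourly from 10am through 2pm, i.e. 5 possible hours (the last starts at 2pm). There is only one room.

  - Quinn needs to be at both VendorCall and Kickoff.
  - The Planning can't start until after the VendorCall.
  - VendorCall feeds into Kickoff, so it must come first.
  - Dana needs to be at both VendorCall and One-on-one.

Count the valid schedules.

40

Splitting on VendorCall: it can be 10am (24), 11am (12), 12pm (4). Listing each branch's schedules as (Triage, Kickoff, Planning, One-on-one):
VendorCall=10am: (11am,12pm,1pm,2pm) (11am,12pm,2pm,1pm) (11am,1pm,12pm,2pm) (11am,1pm,2pm,12pm) (11am,2pm,12pm,1pm) (11am,2pm,1pm,12pm) (12pm,11am,1pm,2pm) (12pm,11am,2pm,1pm) (12pm,1pm,11am,2pm) (12pm,1pm,2pm,11am) (12pm,2pm,11am,1pm) (12pm,2pm,1pm,11am) (1pm,11am,12pm,2pm) (1pm,11am,2pm,12pm) (1pm,12pm,11am,2pm) (1pm,12pm,2pm,11am) (1pm,2pm,11am,12pm) (1pm,2pm,12pm,11am) (2pm,11am,12pm,1pm) (2pm,11am,1pm,12pm) (2pm,12pm,11am,1pm) (2pm,12pm,1pm,11am) (2pm,1pm,11am,12pm) (2pm,1pm,12pm,11am) — 24.
VendorCall=11am: (10am,12pm,1pm,2pm) (10am,12pm,2pm,1pm) (10am,1pm,12pm,2pm) (10am,1pm,2pm,12pm) (10am,2pm,12pm,1pm) (10am,2pm,1pm,12pm) (12pm,1pm,2pm,10am) (12pm,2pm,1pm,10am) (1pm,12pm,2pm,10am) (1pm,2pm,12pm,10am) (2pm,12pm,1pm,10am) (2pm,1pm,12pm,10am) — 12.
VendorCall=12pm: (10am,1pm,2pm,11am) (10am,2pm,1pm,11am) (11am,1pm,2pm,10am) (11am,2pm,1pm,10am) — 4.
Summing: 24 + 12 + 4 = 40.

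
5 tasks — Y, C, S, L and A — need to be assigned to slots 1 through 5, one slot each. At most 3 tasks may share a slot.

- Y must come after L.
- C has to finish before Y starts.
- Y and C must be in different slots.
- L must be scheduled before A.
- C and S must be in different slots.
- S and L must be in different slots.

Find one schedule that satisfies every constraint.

A -> 2; C -> 1; Y -> 2; S -> 2; L -> 1

Checking: L(1) before Y(2); C(1) before Y(2); L(1) before A(2); Y(2) != C(1); S(2) != L(1); C(1) != S(2); max 3 per slot (cap 3).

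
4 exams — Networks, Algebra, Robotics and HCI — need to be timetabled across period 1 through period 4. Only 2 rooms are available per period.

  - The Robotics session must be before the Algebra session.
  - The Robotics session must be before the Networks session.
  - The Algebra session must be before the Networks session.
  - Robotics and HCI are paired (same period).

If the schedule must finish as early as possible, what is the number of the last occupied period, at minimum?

3

The precedence chain requires at least 3 distinct periods.
With at most 2 per period and 4 exams, at least 2 periods are needed.
3 works (last occupied period: period 3): for example HCI=period 1, Robotics=period 1, Networks=period 3, Algebra=period 2.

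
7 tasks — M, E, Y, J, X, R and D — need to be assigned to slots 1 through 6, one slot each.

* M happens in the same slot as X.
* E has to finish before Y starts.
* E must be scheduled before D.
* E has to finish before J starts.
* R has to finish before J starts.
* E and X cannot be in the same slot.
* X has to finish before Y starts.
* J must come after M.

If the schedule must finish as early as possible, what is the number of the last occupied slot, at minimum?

The precedence chain requires at least 2 distinct slots.
Could 2 slots be enough, i.e. nothing placed later than 2? No: Y must come after X (at 1 or later) → {2}; X must come before Y (at 2 or earlier) → {1}; D must come after E (at 1 or later) → {2}; E must come before D (at 2 or earlier) → {1}; X can't share with E (1) → nothing is left.
So 2 slots is not enough.
3 works (last occupied slot: 3): for example E=1, Y=3, J=3, X=2, M=2, R=1, D=2.

3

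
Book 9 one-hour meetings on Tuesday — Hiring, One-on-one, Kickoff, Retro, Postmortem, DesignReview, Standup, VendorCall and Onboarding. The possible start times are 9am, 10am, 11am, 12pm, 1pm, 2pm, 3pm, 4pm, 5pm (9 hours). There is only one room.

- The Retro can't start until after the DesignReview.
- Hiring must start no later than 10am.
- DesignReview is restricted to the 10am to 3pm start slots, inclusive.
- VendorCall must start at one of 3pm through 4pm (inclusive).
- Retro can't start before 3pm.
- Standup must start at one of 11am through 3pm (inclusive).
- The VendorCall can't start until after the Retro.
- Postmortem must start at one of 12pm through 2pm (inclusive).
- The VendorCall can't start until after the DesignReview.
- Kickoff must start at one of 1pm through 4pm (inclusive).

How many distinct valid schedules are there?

48

Splitting on Hiring: it can be 9am (32), 10am (16). Listing each branch's schedules as (One-on-one, Kickoff, Retro, Postmortem, DesignReview, Standup, VendorCall, Onboarding):
Hiring=9am: (10am,1pm,3pm,12pm,11am,2pm,4pm,5pm) (10am,1pm,3pm,12pm,2pm,11am,4pm,5pm) (10am,1pm,3pm,2pm,11am,12pm,4pm,5pm) (10am,1pm,3pm,2pm,12pm,11am,4pm,5pm) (10am,2pm,3pm,12pm,11am,1pm,4pm,5pm) (10am,2pm,3pm,12pm,1pm,11am,4pm,5pm) (10am,2pm,3pm,1pm,11am,12pm,4pm,5pm) (10am,2pm,3pm,1pm,12pm,11am,4pm,5pm) (11am,1pm,3pm,12pm,10am,2pm,4pm,5pm) (11am,1pm,3pm,2pm,10am,12pm,4pm,5pm) (11am,2pm,3pm,12pm,10am,1pm,4pm,5pm) (11am,2pm,3pm,1pm,10am,12pm,4pm,5pm) (12pm,1pm,3pm,2pm,10am,11am,4pm,5pm) (12pm,2pm,3pm,1pm,10am,11am,4pm,5pm) (1pm,2pm,3pm,12pm,10am,11am,4pm,5pm) (2pm,1pm,3pm,12pm,10am,11am,4pm,5pm) (5pm,1pm,3pm,12pm,10am,11am,4pm,2pm) (5pm,1pm,3pm,12pm,10am,2pm,4pm,11am) (5pm,1pm,3pm,12pm,11am,2pm,4pm,10am) (5pm,1pm,3pm,12pm,2pm,11am,4pm,10am) (5pm,1pm,3pm,2pm,10am,11am,4pm,12pm) (5pm,1pm,3pm,2pm,10am,12pm,4pm,11am) (5pm,1pm,3pm,2pm,11am,12pm,4pm,10am) (5pm,1pm,3pm,2pm,12pm,11am,4pm,10am) (5pm,2pm,3pm,12pm,10am,11am,4pm,1pm) (5pm,2pm,3pm,12pm,10am,1pm,4pm,11am) (5pm,2pm,3pm,12pm,11am,1pm,4pm,10am) (5pm,2pm,3pm,12pm,1pm,11am,4pm,10am) (5pm,2pm,3pm,1pm,10am,11am,4pm,12pm) (5pm,2pm,3pm,1pm,10am,12pm,4pm,11am) (5pm,2pm,3pm,1pm,11am,12pm,4pm,10am) (5pm,2pm,3pm,1pm,12pm,11am,4pm,10am) — 32.
Hiring=10am: (9am,1pm,3pm,12pm,11am,2pm,4pm,5pm) (9am,1pm,3pm,12pm,2pm,11am,4pm,5pm) (9am,1pm,3pm,2pm,11am,12pm,4pm,5pm) (9am,1pm,3pm,2pm,12pm,11am,4pm,5pm) (9am,2pm,3pm,12pm,11am,1pm,4pm,5pm) (9am,2pm,3pm,12pm,1pm,11am,4pm,5pm) (9am,2pm,3pm,1pm,11am,12pm,4pm,5pm) (9am,2pm,3pm,1pm,12pm,11am,4pm,5pm) (5pm,1pm,3pm,12pm,11am,2pm,4pm,9am) (5pm,1pm,3pm,12pm,2pm,11am,4pm,9am) (5pm,1pm,3pm,2pm,11am,12pm,4pm,9am) (5pm,1pm,3pm,2pm,12pm,11am,4pm,9am) (5pm,2pm,3pm,12pm,11am,1pm,4pm,9am) (5pm,2pm,3pm,12pm,1pm,11am,4pm,9am) (5pm,2pm,3pm,1pm,11am,12pm,4pm,9am) (5pm,2pm,3pm,1pm,12pm,11am,4pm,9am) — 16.
Summing: 32 + 16 = 48.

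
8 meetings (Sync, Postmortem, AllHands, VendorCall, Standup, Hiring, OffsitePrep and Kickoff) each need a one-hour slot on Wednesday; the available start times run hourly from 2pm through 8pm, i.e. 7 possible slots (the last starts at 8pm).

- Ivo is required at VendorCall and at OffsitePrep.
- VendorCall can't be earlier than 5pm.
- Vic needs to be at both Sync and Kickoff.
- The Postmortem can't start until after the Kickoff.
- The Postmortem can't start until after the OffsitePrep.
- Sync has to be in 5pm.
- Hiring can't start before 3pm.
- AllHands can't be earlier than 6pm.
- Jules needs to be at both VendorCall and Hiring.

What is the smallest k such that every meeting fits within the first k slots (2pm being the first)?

The precedence chain requires at least 2 distinct slots.
AllHands can't be placed before 6pm — that is slot 5 counting from 2pm — so the schedule must run through at least 5 slots.
5 works (last occupied slot: 6pm): for example Hiring=3pm, Kickoff=2pm, Postmortem=3pm, VendorCall=5pm, OffsitePrep=2pm, Sync=5pm, Standup=2pm, AllHands=6pm.

5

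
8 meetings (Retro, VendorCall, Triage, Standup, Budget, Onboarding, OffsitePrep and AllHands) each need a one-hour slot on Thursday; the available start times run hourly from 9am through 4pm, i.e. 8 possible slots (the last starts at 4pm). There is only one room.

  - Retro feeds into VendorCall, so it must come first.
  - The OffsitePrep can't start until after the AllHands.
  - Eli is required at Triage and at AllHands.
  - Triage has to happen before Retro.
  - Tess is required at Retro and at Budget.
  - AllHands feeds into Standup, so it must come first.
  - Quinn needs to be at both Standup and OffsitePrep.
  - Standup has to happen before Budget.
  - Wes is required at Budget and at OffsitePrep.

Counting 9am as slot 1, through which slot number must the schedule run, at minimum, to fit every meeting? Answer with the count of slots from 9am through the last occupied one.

The precedence chain requires at least 3 distinct slots.
With at most 1 per slot and 8 meetings, at least 8 slots are needed.
8 works (last occupied slot: 4pm): for example Onboarding in 4pm, OffsitePrep in 3pm, Retro in 10am, VendorCall in 1pm, AllHands in 11am, Standup in 12pm, Budget in 2pm, Triage in 9am.

8 slots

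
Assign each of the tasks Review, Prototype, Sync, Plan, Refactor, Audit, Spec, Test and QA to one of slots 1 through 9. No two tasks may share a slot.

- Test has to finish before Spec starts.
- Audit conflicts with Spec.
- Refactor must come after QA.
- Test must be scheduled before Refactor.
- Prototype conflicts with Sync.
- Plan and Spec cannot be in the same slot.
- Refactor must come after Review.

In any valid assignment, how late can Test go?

7

Downstream work caps Test at 8.
Test at 7 is achievable: Test in 7; Sync in 4; Prototype in 3; Plan in 5; QA in 2; Review in 1; Spec in 9; Audit in 6; Refactor in 8.
Nothing later works — the conflict and capacity constraints rule out every slot after 7.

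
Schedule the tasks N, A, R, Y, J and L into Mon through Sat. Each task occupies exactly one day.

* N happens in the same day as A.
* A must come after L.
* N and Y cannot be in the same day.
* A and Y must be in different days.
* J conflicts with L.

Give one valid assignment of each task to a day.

A=Tue; N=Tue; R=Mon; Y=Mon; J=Tue; L=Mon

Checking: L(Mon) before A(Tue); J(Tue) != L(Mon); N(Tue) != Y(Mon); A(Tue) != Y(Mon); N = A = Tue.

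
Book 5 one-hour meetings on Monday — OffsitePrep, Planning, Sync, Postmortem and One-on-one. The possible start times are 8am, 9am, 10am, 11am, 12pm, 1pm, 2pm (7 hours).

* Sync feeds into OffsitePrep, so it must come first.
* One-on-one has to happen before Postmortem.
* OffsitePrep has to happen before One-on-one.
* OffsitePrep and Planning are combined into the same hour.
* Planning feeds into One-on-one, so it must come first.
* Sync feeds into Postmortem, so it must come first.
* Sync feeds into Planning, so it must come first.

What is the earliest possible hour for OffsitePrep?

9am

Precedence pushes OffsitePrep to at least 9am; downstream work caps OffsitePrep at 12pm.
OffsitePrep at 9am is achievable: Planning=9am; OffsitePrep=9am; Postmortem=11am; Sync=8am; One-on-one=10am.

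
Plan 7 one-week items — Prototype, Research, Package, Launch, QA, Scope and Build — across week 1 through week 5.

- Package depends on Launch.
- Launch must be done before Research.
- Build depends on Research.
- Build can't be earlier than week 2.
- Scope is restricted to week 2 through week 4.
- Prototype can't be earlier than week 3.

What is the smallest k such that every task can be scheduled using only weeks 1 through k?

The precedence chain requires at least 3 distinct weeks.
3 works (last occupied week: week 3): for example Prototype=week 3; Build=week 3; QA=week 1; Scope=week 2; Research=week 2; Package=week 2; Launch=week 1.

3 weeks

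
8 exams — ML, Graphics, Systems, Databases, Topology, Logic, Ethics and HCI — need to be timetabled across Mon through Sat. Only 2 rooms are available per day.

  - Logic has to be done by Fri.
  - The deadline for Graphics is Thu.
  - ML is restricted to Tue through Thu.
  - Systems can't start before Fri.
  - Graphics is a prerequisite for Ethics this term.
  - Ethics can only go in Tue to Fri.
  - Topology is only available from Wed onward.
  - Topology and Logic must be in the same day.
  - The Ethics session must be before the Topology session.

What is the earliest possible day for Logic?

Wed

Logic must be in the same day as Topology, which can't be before Wed, so Logic is at least Wed; Logic's own window allows nothing later than Fri.
Logic at Wed is achievable: Ethics=Tue; Topology=Wed; HCI=Thu; ML=Tue; Databases=Mon; Systems=Fri; Logic=Wed; Graphics=Mon.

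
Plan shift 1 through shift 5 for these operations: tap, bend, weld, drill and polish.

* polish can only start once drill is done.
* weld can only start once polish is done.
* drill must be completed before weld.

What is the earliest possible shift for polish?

shift 2

Precedence pushes polish to at least shift 2; downstream work caps polish at shift 4.
polish at shift 2 is achievable: drill in shift 1; tap in shift 1; polish in shift 2; weld in shift 3; bend in shift 1.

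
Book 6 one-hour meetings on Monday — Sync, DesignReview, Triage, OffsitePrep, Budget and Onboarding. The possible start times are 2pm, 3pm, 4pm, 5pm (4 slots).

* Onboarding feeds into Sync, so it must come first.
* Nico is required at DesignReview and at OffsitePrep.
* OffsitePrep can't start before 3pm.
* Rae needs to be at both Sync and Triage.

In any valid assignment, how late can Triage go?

Triage at 5pm is achievable: Sync in 3pm, Budget in 2pm, DesignReview in 2pm, Triage in 5pm, OffsitePrep in 3pm, Onboarding in 2pm.

5pm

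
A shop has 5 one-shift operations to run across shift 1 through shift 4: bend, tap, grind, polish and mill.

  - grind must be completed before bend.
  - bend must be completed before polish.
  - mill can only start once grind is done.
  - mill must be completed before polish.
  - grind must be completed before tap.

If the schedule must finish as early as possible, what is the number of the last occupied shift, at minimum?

The precedence chain requires at least 3 distinct shifts.
3 works (last occupied shift: shift 3): for example tap -> shift 2; mill -> shift 2; polish -> shift 3; bend -> shift 2; grind -> shift 1.

3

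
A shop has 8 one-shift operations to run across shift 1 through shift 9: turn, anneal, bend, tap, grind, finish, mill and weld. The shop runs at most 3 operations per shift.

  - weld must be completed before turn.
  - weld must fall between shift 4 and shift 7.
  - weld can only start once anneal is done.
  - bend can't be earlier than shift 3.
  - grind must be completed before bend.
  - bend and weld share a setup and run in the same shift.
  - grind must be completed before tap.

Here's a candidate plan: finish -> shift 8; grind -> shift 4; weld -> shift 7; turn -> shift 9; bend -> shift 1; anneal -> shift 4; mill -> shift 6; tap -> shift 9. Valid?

weld must be completed before turn — holds.
grind must be completed before bend — violated.
bend and weld share a setup and run in the same shift — violated.
weld must fall between shift 4 and shift 7 — holds.
bend can't be earlier than shift 3 — violated.
The shop runs at most 3 operations per shift — holds.
weld can only start once anneal is done — holds.
grind must be completed before tap — holds.

No — it violates: bend can't be earlier than shift 3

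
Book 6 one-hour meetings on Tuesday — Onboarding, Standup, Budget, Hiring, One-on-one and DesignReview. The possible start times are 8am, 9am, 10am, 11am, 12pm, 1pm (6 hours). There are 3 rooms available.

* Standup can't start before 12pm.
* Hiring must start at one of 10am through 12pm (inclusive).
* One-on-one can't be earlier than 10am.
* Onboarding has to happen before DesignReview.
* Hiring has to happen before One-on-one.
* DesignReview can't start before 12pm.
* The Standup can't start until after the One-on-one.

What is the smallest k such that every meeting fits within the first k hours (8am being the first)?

5 hours

The precedence chain requires at least 3 distinct hours.
With at most 3 per hour and 6 meetings, at least 2 hours are needed.
Standup can't be placed before 12pm — that is hour 5 counting from 8am — so the schedule must run through at least 5 hours.
5 works (last occupied hour: 12pm): for example Onboarding -> 8am; Budget -> 8am; One-on-one -> 11am; Standup -> 12pm; DesignReview -> 12pm; Hiring -> 10am.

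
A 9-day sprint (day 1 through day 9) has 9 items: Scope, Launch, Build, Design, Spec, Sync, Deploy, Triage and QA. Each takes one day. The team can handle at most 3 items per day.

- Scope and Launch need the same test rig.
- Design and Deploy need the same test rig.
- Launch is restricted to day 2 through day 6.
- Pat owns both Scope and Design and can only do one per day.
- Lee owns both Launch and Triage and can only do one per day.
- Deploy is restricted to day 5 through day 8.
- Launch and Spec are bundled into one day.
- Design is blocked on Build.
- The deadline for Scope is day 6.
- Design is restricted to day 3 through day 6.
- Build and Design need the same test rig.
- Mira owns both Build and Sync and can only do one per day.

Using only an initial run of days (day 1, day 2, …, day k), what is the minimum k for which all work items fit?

5 days

The precedence chain requires at least 2 distinct days.
With at most 3 per day and 9 work items, at least 3 days are needed.
Deploy can't be placed before day 5, so the schedule must run through at least day 5.
5 works (last occupied day: day 5): for example Spec in day 2; Deploy in day 5; Design in day 3; QA in day 3; Launch in day 2; Build in day 1; Triage in day 1; Sync in day 2; Scope in day 1.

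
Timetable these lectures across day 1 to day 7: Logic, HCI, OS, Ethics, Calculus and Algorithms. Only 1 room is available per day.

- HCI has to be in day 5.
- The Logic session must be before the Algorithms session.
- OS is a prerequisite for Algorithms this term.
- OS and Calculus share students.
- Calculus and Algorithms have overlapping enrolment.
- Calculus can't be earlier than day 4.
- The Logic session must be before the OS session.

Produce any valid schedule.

Ethics -> day 6, Calculus -> day 4, Algorithms -> day 3, HCI -> day 5, Logic -> day 1, OS -> day 2

Checking: OS(day 2) before Algorithms(day 3); Logic(day 1) before Algorithms(day 3); Logic(day 1) before OS(day 2); OS(day 2) != Calculus(day 4); Calculus(day 4) != Algorithms(day 3); HCI=day 5 in [day 5,day 5]; Calculus=day 4 in [day 4,day 7]; max 1 per day (cap 1).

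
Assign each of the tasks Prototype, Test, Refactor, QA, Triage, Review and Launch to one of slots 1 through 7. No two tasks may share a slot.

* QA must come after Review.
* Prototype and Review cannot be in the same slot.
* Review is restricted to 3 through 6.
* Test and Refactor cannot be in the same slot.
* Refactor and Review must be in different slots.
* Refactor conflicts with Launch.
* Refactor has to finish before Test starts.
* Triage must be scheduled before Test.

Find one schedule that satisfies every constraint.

Triage in 2; Launch in 7; QA in 5; Test in 4; Review in 3; Prototype in 6; Refactor in 1

Checking: Triage(2) before Test(4); Review(3) before QA(5); Refactor(1) before Test(4); Refactor(1) != Review(3); Refactor(1) != Launch(7); Test(4) != Refactor(1); Prototype(6) != Review(3); Review=3 in [3,6]; max 1 per slot (cap 1).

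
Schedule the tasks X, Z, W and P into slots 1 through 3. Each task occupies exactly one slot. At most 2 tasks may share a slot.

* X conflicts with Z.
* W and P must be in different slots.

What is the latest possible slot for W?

3

W at 3 is achievable: Z -> 2, X -> 1, W -> 3, P -> 1.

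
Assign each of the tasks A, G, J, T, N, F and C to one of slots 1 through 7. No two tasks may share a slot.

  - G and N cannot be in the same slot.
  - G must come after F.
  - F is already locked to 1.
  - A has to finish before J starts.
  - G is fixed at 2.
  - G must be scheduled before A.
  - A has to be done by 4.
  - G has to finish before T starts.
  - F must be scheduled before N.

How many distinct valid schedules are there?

Splitting on A: it can be 3 (24), 4 (18). Listing each branch's schedules as (G, J, T, N, F, C):
A=3: (2,4,5,6,1,7) (2,4,5,7,1,6) (2,4,6,5,1,7) (2,4,6,7,1,5) (2,4,7,5,1,6) (2,4,7,6,1,5) (2,5,4,6,1,7) (2,5,4,7,1,6) (2,5,6,4,1,7) (2,5,6,7,1,4) (2,5,7,4,1,6) (2,5,7,6,1,4) (2,6,4,5,1,7) (2,6,4,7,1,5) (2,6,5,4,1,7) (2,6,5,7,1,4) (2,6,7,4,1,5) (2,6,7,5,1,4) (2,7,4,5,1,6) (2,7,4,6,1,5) (2,7,5,4,1,6) (2,7,5,6,1,4) (2,7,6,4,1,5) (2,7,6,5,1,4) — 24.
A=4: (2,5,3,6,1,7) (2,5,3,7,1,6) (2,5,6,3,1,7) (2,5,6,7,1,3) (2,5,7,3,1,6) (2,5,7,6,1,3) (2,6,3,5,1,7) (2,6,3,7,1,5) (2,6,5,3,1,7) (2,6,5,7,1,3) (2,6,7,3,1,5) (2,6,7,5,1,3) (2,7,3,5,1,6) (2,7,3,6,1,5) (2,7,5,3,1,6) (2,7,5,6,1,3) (2,7,6,3,1,5) (2,7,6,5,1,3) — 18.
Summing: 24 + 18 = 42.

42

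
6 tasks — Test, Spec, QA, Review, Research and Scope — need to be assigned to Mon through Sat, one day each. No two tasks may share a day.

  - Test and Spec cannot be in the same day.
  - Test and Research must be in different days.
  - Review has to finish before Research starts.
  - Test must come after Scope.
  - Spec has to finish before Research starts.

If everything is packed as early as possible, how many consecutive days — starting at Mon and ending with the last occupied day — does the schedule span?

The precedence chain requires at least 2 distinct days.
With at most 1 per day and 6 tasks, at least 6 days are needed.
6 works (last occupied day: Sat): for example Spec in Mon, QA in Sat, Review in Tue, Test in Fri, Research in Wed, Scope in Thu.

6 days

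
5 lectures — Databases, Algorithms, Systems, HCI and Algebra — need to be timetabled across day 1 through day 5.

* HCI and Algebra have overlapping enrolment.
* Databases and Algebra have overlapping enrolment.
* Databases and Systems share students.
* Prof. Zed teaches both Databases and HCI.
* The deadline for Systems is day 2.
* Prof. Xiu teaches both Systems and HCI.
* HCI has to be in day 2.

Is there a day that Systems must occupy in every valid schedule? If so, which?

day 1

Systems's window is day 1–day 2.
HCI is fixed at day 2, and Systems can't share a day with HCI.
So Systems must be day 1.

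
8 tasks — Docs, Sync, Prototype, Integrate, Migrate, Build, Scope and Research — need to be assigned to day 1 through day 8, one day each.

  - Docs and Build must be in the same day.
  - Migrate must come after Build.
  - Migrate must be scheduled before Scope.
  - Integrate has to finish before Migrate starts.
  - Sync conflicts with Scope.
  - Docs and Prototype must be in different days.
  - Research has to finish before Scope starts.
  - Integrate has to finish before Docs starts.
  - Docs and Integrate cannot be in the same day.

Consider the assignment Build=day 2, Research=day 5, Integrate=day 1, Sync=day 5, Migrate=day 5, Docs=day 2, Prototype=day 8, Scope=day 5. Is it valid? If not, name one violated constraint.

No. Sync conflicts with Scope is not satisfied.

Migrate must come after Build — holds.
Docs and Prototype must be in different days — holds.
Migrate must be scheduled before Scope — violated.
Research has to finish before Scope starts — violated.
Integrate has to finish before Migrate starts — holds.
Docs and Build must be in the same day — holds.
Sync conflicts with Scope — violated.
Integrate has to finish before Docs starts — holds.
Docs and Integrate cannot be in the same day — holds.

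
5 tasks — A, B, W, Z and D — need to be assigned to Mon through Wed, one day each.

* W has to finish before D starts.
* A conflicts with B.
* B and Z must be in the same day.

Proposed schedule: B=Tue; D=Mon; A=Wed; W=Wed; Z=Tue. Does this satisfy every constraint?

No — it violates: W has to finish before D starts

A conflicts with B — holds.
W has to finish before D starts — violated.
B and Z must be in the same day — holds.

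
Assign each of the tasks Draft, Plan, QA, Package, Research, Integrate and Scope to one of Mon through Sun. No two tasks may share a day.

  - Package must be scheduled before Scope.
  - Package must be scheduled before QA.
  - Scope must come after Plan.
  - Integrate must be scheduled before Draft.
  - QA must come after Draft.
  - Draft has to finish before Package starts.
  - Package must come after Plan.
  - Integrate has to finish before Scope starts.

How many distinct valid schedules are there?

42

Splitting on Draft: it can be Tue (10), Wed (20), Thu (12). Listing each branch's schedules as (Plan, QA, Package, Research, Integrate, Scope):
Draft=Tue: (Wed,Fri,Thu,Sat,Mon,Sun) (Wed,Fri,Thu,Sun,Mon,Sat) (Wed,Sat,Thu,Fri,Mon,Sun) (Wed,Sat,Thu,Sun,Mon,Fri) (Wed,Sat,Fri,Thu,Mon,Sun) (Wed,Sun,Thu,Fri,Mon,Sat) (Wed,Sun,Thu,Sat,Mon,Fri) (Wed,Sun,Fri,Thu,Mon,Sat) (Thu,Sat,Fri,Wed,Mon,Sun) (Thu,Sun,Fri,Wed,Mon,Sat) — 10.
Draft=Wed: (Mon,Fri,Thu,Sat,Tue,Sun) (Mon,Fri,Thu,Sun,Tue,Sat) (Mon,Sat,Thu,Fri,Tue,Sun) (Mon,Sat,Thu,Sun,Tue,Fri) (Mon,Sat,Fri,Thu,Tue,Sun) (Mon,Sun,Thu,Fri,Tue,Sat) (Mon,Sun,Thu,Sat,Tue,Fri) (Mon,Sun,Fri,Thu,Tue,Sat) (Tue,Fri,Thu,Sat,Mon,Sun) (Tue,Fri,Thu,Sun,Mon,Sat) (Tue,Sat,Thu,Fri,Mon,Sun) (Tue,Sat,Thu,Sun,Mon,Fri) (Tue,Sat,Fri,Thu,Mon,Sun) (Tue,Sun,Thu,Fri,Mon,Sat) (Tue,Sun,Thu,Sat,Mon,Fri) (Tue,Sun,Fri,Thu,Mon,Sat) (Thu,Sat,Fri,Mon,Tue,Sun) (Thu,Sat,Fri,Tue,Mon,Sun) (Thu,Sun,Fri,Mon,Tue,Sat) (Thu,Sun,Fri,Tue,Mon,Sat) — 20.
Draft=Thu: (Mon,Sat,Fri,Tue,Wed,Sun) (Mon,Sat,Fri,Wed,Tue,Sun) (Mon,Sun,Fri,Tue,Wed,Sat) (Mon,Sun,Fri,Wed,Tue,Sat) (Tue,Sat,Fri,Mon,Wed,Sun) (Tue,Sat,Fri,Wed,Mon,Sun) (Tue,Sun,Fri,Mon,Wed,Sat) (Tue,Sun,Fri,Wed,Mon,Sat) (Wed,Sat,Fri,Mon,Tue,Sun) (Wed,Sat,Fri,Tue,Mon,Sun) (Wed,Sun,Fri,Mon,Tue,Sat) (Wed,Sun,Fri,Tue,Mon,Sat) — 12.
Summing: 10 + 20 + 12 = 42.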